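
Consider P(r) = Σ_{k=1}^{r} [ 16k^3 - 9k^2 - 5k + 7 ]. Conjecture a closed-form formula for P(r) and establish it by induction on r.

P(r) = r(4r^3 + 5r^2 - 3r + 3)

We claim P(r) = r(4r^3 + 5r^2 - 3r + 3) for all r ≥ 1.
Base case (r = 1): P(1) = 9, and the closed form gives 9. They agree.
Inductive step: suppose the statement holds for some k ≥ 1, so P(k) = k(4k^3 + 5k^2 - 3k + 3).
Then P(k+1) = P(k) + (16k^3 + 39k^2 + 25k + 9) = (k(4k^3 + 5k^2 - 3k + 3)) + (16k^3 + 39k^2 + 25k + 9).
Simplifying, P(k+1) = (k + 1)(4k^3 + 17k^2 + 19k + 9) = (k+1)(4(k+1)^3 + 5(k+1)^2 - 3(k+1) + 3),
which is the closed form with r = k+1.
By the principle of mathematical induction, the result holds for all r ≥ 1.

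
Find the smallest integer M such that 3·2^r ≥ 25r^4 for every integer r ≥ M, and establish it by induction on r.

M = 21

At r = 20: 3145728 < 4000000, so the inequality fails and M ≥ 21. We prove 3·2^r ≥ 25r^4 for all r ≥ 21.
Base case (r = 21): 3·2^r = 6291456 and 25r^4 = 4862025, so 6291456 ≥ 4862025.
For the inductive step, assume it holds for an arbitrary m ≥ 21, so 3·2^m ≥ 25m^4.
Then 3·2^(m + 1) = 2·(3·2^m) ≥ 2·(25m^4).
Also, for m ≥ 21 we have 2·(25m^4) ≥ 25(m+1)^4, since 2 ≥ (1 + 1/m)^4 for all m ≥ 21.
Combining, 3·2^(m + 1) ≥ 25(m+1)^4.
Hence, by induction on r, the claim holds for every r ≥ 21.
Hence the smallest such M is 21.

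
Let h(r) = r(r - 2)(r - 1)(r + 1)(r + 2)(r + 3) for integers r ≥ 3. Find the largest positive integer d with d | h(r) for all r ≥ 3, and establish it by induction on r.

d = 720

Computing the first values: h(3) = 720 and h(4) = 5040; gcd(720, 5040) = 720, so d ≤ 720.
We prove 720 | r(r - 2)(r - 1)(r + 1)(r + 2)(r + 3) for all r ≥ 3 by induction on r.
When r = 3: h(3) = 720 = 720·(1), so 720 | h(3).
Inductive step: suppose the statement holds for some k ≥ 3, i.e. 720 | h(k). Then
h(k+1) − h(k) = (k-1)·k·(k+1)·(k+2)·(k+3)·(k+4) − (k-2)·(k-1)·k·(k+1)·(k+2)·(k+3) = (k-1)·k·(k+1)·(k+2)·(k+3)·[(k+4) − (k-2)] = 6·(k-1)·k·(k+1)·(k+2)·(k+3). The product of 5 consecutive integers is divisible by (5)! = 120, so h(k+1) − h(k) is divisible by 6·120 = 720. By the inductive hypothesis 720 | h(k), hence 720 | h(k+1).
By the principle of mathematical induction, the result holds for all r ≥ 3.
Therefore the largest such d is 720.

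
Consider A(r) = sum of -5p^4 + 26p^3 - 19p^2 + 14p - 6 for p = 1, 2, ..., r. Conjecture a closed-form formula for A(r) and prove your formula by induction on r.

A(r) = -r(r^4 - 4r^3 - 5r^2 - 4r + 2)

We claim A(r) = -r(r^4 - 4r^3 - 5r^2 - 4r + 2) for all r ≥ 1.
Base case (r = 1): A(1) = 10, and the closed form gives 10. They agree.
For the inductive step, assume it holds for an arbitrary p ≥ 1, so A(p) = p(-p^4 + 4p^3 + 5p^2 + 4p - 2).
Then A(p+1) = A(p) + (-5p^4 + 6p^3 + 29p^2 + 34p + 10) = (p(-p^4 + 4p^3 + 5p^2 + 4p - 2)) + (-5p^4 + 6p^3 + 29p^2 + 34p + 10).
Simplifying, A(p+1) = -(p + 1)(p^4 - 11p^2 - 22p - 10) = -(p+1)((p+1)^4 - 4(p+1)^3 - 5(p+1)^2 - 4(p+1) + 2),
which is the closed form with r = p+1.
This completes the induction.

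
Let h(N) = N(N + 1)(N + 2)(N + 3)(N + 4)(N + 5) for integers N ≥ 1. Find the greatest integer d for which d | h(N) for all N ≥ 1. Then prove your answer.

Computing the first values: h(1) = 720 and h(2) = 5040; gcd(720, 5040) = 720, so d ≤ 720.
We prove 720 | N(N + 1)(N + 2)(N + 3)(N + 4)(N + 5) for all N ≥ 1 by induction on N.
For the base case N = 1: h(1) = 720 = 720·(1), so 720 | h(1).
For the inductive step, assume it holds for an arbitrary k ≥ 1, i.e. 720 | h(k). Then
h(k+1) − h(k) = (k+1)·(k+2)·(k+3)·(k+4)·(k+5)·(k+6) − k·(k+1)·(k+2)·(k+3)·(k+4)·(k+5) = (k+1)·(k+2)·(k+3)·(k+4)·(k+5)·[(k+6) − k] = 6·(k+1)·(k+2)·(k+3)·(k+4)·(k+5). The product of 5 consecutive integers is divisible by (5)! = 120, so h(k+1) − h(k) is divisible by 6·120 = 720. By the inductive hypothesis 720 | h(k), hence 720 | h(k+1).
By the principle of mathematical induction, the result holds for all N ≥ 1.
Therefore the largest such d is 720.

d = 720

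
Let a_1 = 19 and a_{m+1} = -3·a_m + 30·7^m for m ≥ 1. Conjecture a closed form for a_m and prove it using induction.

Computing the first terms: a_1 = 19, a_2 = 153, a_3 = 1011. This suggests a_m = -2(-3)^(m - 1) + 3·7^m.
Base case (m = 1): the formula gives 19 = 19 = a_1.
Suppose the result is true for m = i, so a_i = -2(-3)^(i - 1) + 3·7^i.
Then a_{i+1} = -3·a_i + 30·7^i = -3·(-2(-3)^(i - 1) + 3·7^i) + 30·7^i = -2(-3)^i + 3·7^(i + 1) = -2(-3)^((i+1) - 1) + 3·7^(i+1),
which is the claimed formula at m = i+1.
Hence, by induction on m, the claim holds for every m ≥ 1.

a_m = -2(-3)^(m - 1) + 3·7^m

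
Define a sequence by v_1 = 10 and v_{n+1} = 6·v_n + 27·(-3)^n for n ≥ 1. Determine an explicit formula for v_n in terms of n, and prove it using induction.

Computing the first terms: v_1 = 10, v_2 = -21, v_3 = 117. This suggests v_n = (-3)^(n + 1) + 6^(n - 1).
For the base case n = 1: the formula gives 10 = 10 = v_1.
For the inductive step, assume it holds for an arbitrary r ≥ 1, so v_r = (-3)^(r + 1) + 6^(r - 1).
Then v_{r+1} = 6·v_r + 27·(-3)^r = 6·((-3)^(r + 1) + 6^(r - 1)) + 27·(-3)^r = (-3)^(r + 2) + 6^r = (-3)^((r+1) + 1) + 6^((r+1) - 1),
which is the claimed formula at n = r+1.
This completes the induction.

v_n = (-3)^(n + 1) + 6^(n - 1)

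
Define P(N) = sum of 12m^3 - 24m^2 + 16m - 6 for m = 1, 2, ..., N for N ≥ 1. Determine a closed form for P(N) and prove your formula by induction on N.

P(N) = N(3N^3 - 2N^2 - N - 2)

We claim P(N) = N(3N^3 - 2N^2 - N - 2) for all N ≥ 1.
For the base case N = 1: P(1) = -2, and the closed form gives -2. They agree.
Inductive step: suppose the statement holds for some m ≥ 1, so P(m) = m(3m^3 - 2m^2 - m - 2).
Then P(m+1) = P(m) + (12m^3 + 12m^2 + 4m - 2) = (m(3m^3 - 2m^2 - m - 2)) + (12m^3 + 12m^2 + 4m - 2).
Simplifying, P(m+1) = (m + 1)(3m^3 + 7m^2 + 4m - 2) = (m+1)(3(m+1)^3 - 2(m+1)^2 - (m+1) - 2),
which is the closed form with N = m+1.
Hence, by induction on N, the claim holds for every N ≥ 1.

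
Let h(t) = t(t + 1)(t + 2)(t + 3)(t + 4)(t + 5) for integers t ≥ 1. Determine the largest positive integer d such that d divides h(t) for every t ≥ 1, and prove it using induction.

Computing the first values: h(1) = 720 and h(2) = 5040; gcd(720, 5040) = 720, so d ≤ 720.
We prove 720 | t(t + 1)(t + 2)(t + 3)(t + 4)(t + 5) for all t ≥ 1 by induction on t.
Base step (t = 1): h(1) = 720 = 720·(1), so 720 | h(1).
For the inductive step, assume it holds for an arbitrary k ≥ 1, i.e. 720 | h(k). Then
h(k+1) − h(k) = (k+1)·(k+2)·(k+3)·(k+4)·(k+5)·(k+6) − k·(k+1)·(k+2)·(k+3)·(k+4)·(k+5) = (k+1)·(k+2)·(k+3)·(k+4)·(k+5)·[(k+6) − k] = 6·(k+1)·(k+2)·(k+3)·(k+4)·(k+5). The product of 5 consecutive integers is divisible by (5)! = 120, so h(k+1) − h(k) is divisible by 6·120 = 720. By the inductive hypothesis 720 | h(k), hence 720 | h(k+1).
This completes the induction.
Therefore the largest such d is 720.

d = 720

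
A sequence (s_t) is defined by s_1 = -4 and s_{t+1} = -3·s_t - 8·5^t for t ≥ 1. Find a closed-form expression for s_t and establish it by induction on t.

s_t = (-3)^(t - 1) - 5^t

Computing the first terms: s_1 = -4, s_2 = -28, s_3 = -116. This suggests s_t = (-3)^(t - 1) - 5^t.
Base step (t = 1): the formula gives -4 = -4 = s_1.
Inductive step: assume the claim holds for t = k, so s_k = (-3)^(k - 1) - 5^k.
Then s_{k+1} = -3·s_k - 8·5^k = -3·((-3)^(k - 1) - 5^k) - 8·5^k = (-3)^k - 5^(k + 1) = (-3)^((k+1) - 1) - 5^(k+1),
which is the claimed formula at t = k+1.
This completes the induction.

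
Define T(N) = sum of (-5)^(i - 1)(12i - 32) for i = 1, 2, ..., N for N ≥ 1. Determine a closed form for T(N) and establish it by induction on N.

We claim T(N) = (-5)^N(-2N + 5) - 5 for all N ≥ 1.
For the base case N = 1: T(1) = -20, and the closed form gives -20. They agree.
Inductive step: suppose the statement holds for some i ≥ 1, so T(i) = (-5)^i(-2i + 5) - 5.
Then T(i+1) = T(i) + ((-5)^i(12i - 20)) = ((-5)^i(-2i + 5) - 5) + ((-5)^i(12i - 20)).
Simplifying, T(i+1) = 10(-5)^i·i - 15(-5)^i - 5 = (-5)^(i+1)(-2(i+1) + 5) - 5,
which is the closed form with N = i+1.
By induction, the statement is established for all N ≥ 1.

T(N) = (-5)^N(-2N + 5) - 5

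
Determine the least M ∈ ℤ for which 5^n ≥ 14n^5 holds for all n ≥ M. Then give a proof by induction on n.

M = 9

At n = 8: 390625 < 458752, so the inequality fails and M ≥ 9. We prove 5^n ≥ 14n^5 for all n ≥ 9.
When n = 9: 5^n = 1953125 and 14n^5 = 826686, so 1953125 ≥ 826686.
Inductive step: assume the claim holds for n = r, so 5^r ≥ 14r^5.
Then 5^(r + 1) = 5·(5^r) ≥ 5·(14r^5).
Also, for r ≥ 9 we have 5·(14r^5) ≥ 14(r+1)^5, since 5 ≥ (1 + 1/r)^5 for all r ≥ 9.
Combining, 5^(r + 1) ≥ 14(r+1)^5.
By induction, the statement is established for all n ≥ 9.
Hence the smallest such M is 9.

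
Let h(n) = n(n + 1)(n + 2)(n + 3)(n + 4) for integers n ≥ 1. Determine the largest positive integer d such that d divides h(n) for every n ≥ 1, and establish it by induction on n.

Computing the first values: h(1) = 120 and h(2) = 720; gcd(120, 720) = 120, so d ≤ 120.
We prove 120 | n(n + 1)(n + 2)(n + 3)(n + 4) for all n ≥ 1 by induction on n.
When n = 1: h(1) = 120 = 120·(1), so 120 | h(1).
Inductive step: assume the claim holds for n = k, i.e. 120 | h(k). Then
h(k+1) − h(k) = (k+1)·(k+2)·(k+3)·(k+4)·(k+5) − k·(k+1)·(k+2)·(k+3)·(k+4) = (k+1)·(k+2)·(k+3)·(k+4)·[(k+5) − k] = 5·(k+1)·(k+2)·(k+3)·(k+4). The product of 4 consecutive integers is divisible by (4)! = 24, so h(k+1) − h(k) is divisible by 5·24 = 120. By the inductive hypothesis 120 | h(k), hence 120 | h(k+1).
By the principle of mathematical induction, the result holds for all n ≥ 1.
Therefore the largest such d is 120.

d = 120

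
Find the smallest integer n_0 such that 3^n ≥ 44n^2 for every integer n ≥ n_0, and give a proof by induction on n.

n_0 = 7

At n = 6: 729 < 1584, so the inequality fails and n_0 ≥ 7. We prove 3^n ≥ 44n^2 for all n ≥ 7.
When n = 7: 3^n = 2187 and 44n^2 = 2156, so 2187 ≥ 2156.
Inductive step: assume the claim holds for n = k, so 3^k ≥ 44k^2.
Then 3^(k + 1) = 3·(3^k) ≥ 3·(44k^2).
Also, for k ≥ 7 we have 3·(44k^2) ≥ 44(k+1)^2, since 3 ≥ (1 + 1/k)^2 for all k ≥ 7.
Combining, 3^(k + 1) ≥ 44(k+1)^2.
Hence, by induction on n, the claim holds for every n ≥ 7.
Hence the smallest such n_0 is 7.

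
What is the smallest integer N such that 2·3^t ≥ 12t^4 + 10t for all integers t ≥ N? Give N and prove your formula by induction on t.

At t = 10: 118098 < 120100, so the inequality fails and N ≥ 11. We prove 2·3^t ≥ 12t^4 + 10t for all t ≥ 11.
Base case (t = 11): 2·3^t = 354294 and 12t^4 + 10t = 175802, so 354294 ≥ 175802.
Suppose the result is true for t = r, so 2·3^r ≥ 12r^4 + 10r.
Then 2·3^(r + 1) = 3·(2·3^r) ≥ 3·(12r^4 + 10r).
Also, for r ≥ 11 we have 3·(12r^4 + 10r) ≥ 12(r+1)^4 + 10(r+1), since 3·(12r^4 + 10r) − (12(r+1)^4 + 10(r+1)) = 24r^4 - 48r^3 - 72r^2 - 28r - 22, which is nonnegative for all r ≥ 11.
Combining, 2·3^(r + 1) ≥ 12(r+1)^4 + 10(r+1).
By the principle of mathematical induction, the result holds for all t ≥ 11.
Hence the smallest such N is 11.

N = 11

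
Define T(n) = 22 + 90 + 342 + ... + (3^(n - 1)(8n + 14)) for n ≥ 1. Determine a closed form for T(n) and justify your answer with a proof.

T(n) = 3^n(4n + 5) - 5

We claim T(n) = 3^n(4n + 5) - 5 for all n ≥ 1.
Base case (n = 1): T(1) = 22, and the closed form gives 22. They agree.
Inductive step: assume the claim holds for n = k, so T(k) = 3^k(4k + 5) - 5.
Then T(k+1) = T(k) + (3^k(8k + 22)) = (3^k(4k + 5) - 5) + (3^k(8k + 22)).
Simplifying, T(k+1) = 12·3^k·k + 27·3^k - 5 = 3^(k+1)(4(k+1) + 5) - 5,
which is the closed form with n = k+1.
By the principle of mathematical induction, the result holds for all n ≥ 1.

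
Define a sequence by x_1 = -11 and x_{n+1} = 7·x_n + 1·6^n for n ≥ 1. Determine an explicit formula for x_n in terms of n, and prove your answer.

x_n = -6^n - 5·7^(n - 1)

Computing the first terms: x_1 = -11, x_2 = -71, x_3 = -461. This suggests x_n = -6^n - 5·7^(n - 1).
Base step (n = 1): the formula gives -11 = -11 = x_1.
Suppose the result is true for n = m, so x_m = -6^m - 5·7^(m - 1).
Then x_{m+1} = 7·x_m + 1·6^m = 7·(-6^m - 5·7^(m - 1)) + 1·6^m = -6^(m + 1) - 5·7^m = -6^(m+1) - 5·7^((m+1) - 1),
which is the claimed formula at n = m+1.
By the principle of mathematical induction, the result holds for all n ≥ 1.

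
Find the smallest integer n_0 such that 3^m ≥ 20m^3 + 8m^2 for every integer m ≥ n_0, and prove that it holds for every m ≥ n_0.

n_0 = 9

At m = 8: 6561 < 10752, so the inequality fails and n_0 ≥ 9. We prove 3^m ≥ 20m^3 + 8m^2 for all m ≥ 9.
Base case (m = 9): 3^m = 19683 and 20m^3 + 8m^2 = 15228, so 19683 ≥ 15228.
Inductive step: suppose the statement holds for some r ≥ 9, so 3^r ≥ 20r^3 + 8r^2.
Then 3^(r + 1) = 3·(3^r) ≥ 3·(20r^3 + 8r^2).
Also, for r ≥ 9 we have 3·(20r^3 + 8r^2) ≥ 20(r+1)^3 + 8(r+1)^2, since 3·(20r^3 + 8r^2) − (20(r+1)^3 + 8(r+1)^2) = 40r^3 - 44r^2 - 76r - 28, which is nonnegative for all r ≥ 9.
Combining, 3^(r + 1) ≥ 20(r+1)^3 + 8(r+1)^2.
By the principle of mathematical induction, the result holds for all m ≥ 9.
Hence the smallest such n_0 is 9.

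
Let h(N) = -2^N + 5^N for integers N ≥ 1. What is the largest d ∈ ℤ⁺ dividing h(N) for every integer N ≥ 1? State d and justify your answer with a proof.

Computing the first values: h(1) = 3 and h(2) = 21; gcd(3, 21) = 3, so d ≤ 3.
We prove 3 | -2^N + 5^N for all N ≥ 1 by induction on N.
When N = 1: h(1) = 3 = 3·(1), so 3 | h(1).
For the inductive step, assume it holds for an arbitrary k ≥ 1, i.e. 3 | h(k). Then
5^{k+1} − 2^{k+1} = 5·5^k − 2·2^k = 5·(5^k − 2^k) + (3)·2^k. The first term is divisible by 3 by the inductive hypothesis, and the second term (3)·2^k is divisible by 3 since 3 | 3. Hence 3 | h(k+1).
By the principle of mathematical induction, the result holds for all N ≥ 1.
Therefore the largest such d is 3.

d = 3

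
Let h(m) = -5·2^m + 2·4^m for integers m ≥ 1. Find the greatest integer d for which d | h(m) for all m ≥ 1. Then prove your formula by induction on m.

d = 2

Computing the first values: h(1) = -2 and h(2) = 12; gcd(-2, 12) = 2, so d ≤ 2.
We prove 2 | -5·2^m + 2·4^m for all m ≥ 1 by induction on m.
For the base case m = 1: h(1) = -2 = 2·(-1), so 2 | h(1).
Inductive step: suppose the statement holds for some j ≥ 1, i.e. 2 | h(j). Then
h(j+1) − 4·h(j) = (-5·2^(j+1) + 2·4^(j+1)) − 4·(-5·2^j + 2·4^j) = (-5)·2^j·(2 − 4) = (10)·2^j. Since 2 | h(j) by the inductive hypothesis, 2 | 4·h(j); and 2 | 10 since 10 = 2·5. Therefore 2 | h(j+1).
By the principle of mathematical induction, the result holds for all m ≥ 1.
Therefore the largest such d is 2.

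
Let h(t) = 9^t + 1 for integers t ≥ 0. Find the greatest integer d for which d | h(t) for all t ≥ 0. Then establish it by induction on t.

Computing the first values: h(0) = 2 and h(1) = 10; gcd(2, 10) = 2, so d ≤ 2.
We prove 2 | 9^t + 1 for all t ≥ 0 by induction on t.
Base step (t = 0): h(0) = 2 = 2·(1), so 2 | h(0).
Inductive step: suppose the statement holds for some k ≥ 0, i.e. 2 | h(k). Then
h(k+1) = 9^(k+1) + 1 = 9·(9^k + 1) - 8 = 9·h(k) - 8. The first term is divisible by 2 by the inductive hypothesis, and -8 is divisible by 2. Hence 2 | h(k+1).
Hence, by induction on t, the claim holds for every t ≥ 0.
Therefore the largest such d is 2.

d = 2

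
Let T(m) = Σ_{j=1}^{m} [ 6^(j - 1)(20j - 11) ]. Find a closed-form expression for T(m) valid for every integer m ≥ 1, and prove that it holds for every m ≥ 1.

T(m) = 6^m(4m - 3) + 3

We claim T(m) = 6^m(4m - 3) + 3 for all m ≥ 1.
For the base case m = 1: T(1) = 9, and the closed form gives 9. They agree.
Inductive step: assume the claim holds for m = j, so T(j) = 6^j(4j - 3) + 3.
Then T(j+1) = T(j) + (6^j(20j + 9)) = (6^j(4j - 3) + 3) + (6^j(20j + 9)).
Simplifying, T(j+1) = 24·6^j·j + 6·6^j + 3 = 6^(j+1)(4(j+1) - 3) + 3,
which is the closed form with m = j+1.
Hence, by induction on m, the claim holds for every m ≥ 1.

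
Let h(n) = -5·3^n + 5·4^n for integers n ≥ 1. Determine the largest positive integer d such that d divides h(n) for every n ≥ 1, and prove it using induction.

d = 5

Computing the first values: h(1) = 5 and h(2) = 35; gcd(5, 35) = 5, so d ≤ 5.
We prove 5 | -5·3^n + 5·4^n for all n ≥ 1 by induction on n.
Base step (n = 1): h(1) = 5 = 5·(1), so 5 | h(1).
For the inductive step, assume it holds for an arbitrary k ≥ 1, i.e. 5 | h(k). Then
h(k+1) − 4·h(k) = (-5·3^(k+1) + 5·4^(k+1)) − 4·(-5·3^k + 5·4^k) = (-5)·3^k·(3 − 4) = (5)·3^k. Since 5 | h(k) by the inductive hypothesis, 5 | 4·h(k); and 5 | 5 since 5 = 5·1. Therefore 5 | h(k+1).
By induction, the statement is established for all n ≥ 1.
Therefore the largest such d is 5.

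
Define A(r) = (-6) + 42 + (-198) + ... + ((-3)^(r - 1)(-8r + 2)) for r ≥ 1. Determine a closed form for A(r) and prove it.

A(r) = 2(-3)^r·r

We claim A(r) = 2(-3)^r·r for all r ≥ 1.
Base step (r = 1): A(1) = -6, and the closed form gives -6. They agree.
For the inductive step, assume it holds for an arbitrary m ≥ 1, so A(m) = 2(-3)^m·m.
Then A(m+1) = A(m) + ((-3)^m(-8m - 6)) = (2(-3)^m·m) + ((-3)^m(-8m - 6)).
Simplifying, A(m+1) = (-3)^(m + 1)(2m + 2) = 2(-3)^(m+1)·(m+1),
which is the closed form with r = m+1.
This completes the induction.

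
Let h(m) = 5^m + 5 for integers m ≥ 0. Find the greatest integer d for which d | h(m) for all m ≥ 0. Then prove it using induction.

Computing the first values: h(0) = 6 and h(1) = 10; gcd(6, 10) = 2, so d ≤ 2.
We prove 2 | 5^m + 5 for all m ≥ 0 by induction on m.
For the base case m = 0: h(0) = 6 = 2·(3), so 2 | h(0).
Inductive step: suppose the statement holds for some r ≥ 0, i.e. 2 | h(r). Then
h(r+1) = 5^(r+1) + 5 = 5·(5^r + 5) - 20 = 5·h(r) - 20. The first term is divisible by 2 by the inductive hypothesis, and -20 is divisible by 2. Hence 2 | h(r+1).
By induction, the statement is established for all m ≥ 0.
Therefore the largest such d is 2.

d = 2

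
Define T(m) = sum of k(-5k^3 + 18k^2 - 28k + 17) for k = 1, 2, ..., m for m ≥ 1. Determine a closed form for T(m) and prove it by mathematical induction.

T(m) = -m(m + 1)(m^3 - 3m^2 + 5m - 4)

We claim T(m) = -m(m + 1)(m^3 - 3m^2 + 5m - 4) for all m ≥ 1.
For the base case m = 1: T(1) = 2, and the closed form gives 2. They agree.
Inductive step: suppose the statement holds for some k ≥ 1, so T(k) = k(-k^4 + 2k^3 - 2k^2 - k + 4).
Then T(k+1) = T(k) + (-5k^4 - 2k^3 - 4k^2 - 5k + 2) = (k(-k^4 + 2k^3 - 2k^2 - k + 4)) + (-5k^4 - 2k^3 - 4k^2 - 5k + 2).
Simplifying, T(k+1) = -(k + 1)(k + 2)(k^3 + 2k - 1) = -(k+1)((k+1) + 1)((k+1)^3 - 3(k+1)^2 + 5(k+1) - 4),
which is the closed form with m = k+1.
This completes the induction.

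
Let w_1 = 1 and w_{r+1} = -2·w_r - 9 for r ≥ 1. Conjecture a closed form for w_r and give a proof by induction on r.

w_r = (-2)^(r + 1) - 3

Computing the first terms: w_1 = 1, w_2 = -11, w_3 = 13. This suggests w_r = (-2)^(r + 1) - 3.
Base case (r = 1): the formula gives 1 = 1 = w_1.
For the inductive step, assume it holds for an arbitrary j ≥ 1, so w_j = (-2)^(j + 1) - 3.
Then w_{j+1} = -2·w_j - 9 = -2·((-2)^(j + 1) - 3) - 9 = (-2)^(j + 2) - 3 = (-2)^((j+1) + 1) - 3,
which is the claimed formula at r = j+1.
This completes the induction.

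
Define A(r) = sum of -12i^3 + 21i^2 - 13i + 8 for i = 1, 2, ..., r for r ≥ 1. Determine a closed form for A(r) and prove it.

We claim A(r) = -r(3r^3 - r^2 - r - 5) for all r ≥ 1.
For the base case r = 1: A(1) = 4, and the closed form gives 4. They agree.
Inductive step: assume the claim holds for r = i, so A(i) = i(-3i^3 + i^2 + i + 5).
Then A(i+1) = A(i) + (-12i^3 - 15i^2 - 7i + 4) = (i(-3i^3 + i^2 + i + 5)) + (-12i^3 - 15i^2 - 7i + 4).
Simplifying, A(i+1) = -(i + 1)(3i^3 + 8i^2 + 6i - 4) = -(i+1)(3(i+1)^3 - (i+1)^2 - (i+1) - 5),
which is the closed form with r = i+1.
By the principle of mathematical induction, the result holds for all r ≥ 1.

A(r) = -r(3r^3 - r^2 - r - 5)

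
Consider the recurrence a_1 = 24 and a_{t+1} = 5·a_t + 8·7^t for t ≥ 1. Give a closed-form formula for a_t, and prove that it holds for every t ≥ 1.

a_t = -4·5^(t - 1) + 4·7^t

Computing the first terms: a_1 = 24, a_2 = 176, a_3 = 1272. This suggests a_t = -4·5^(t - 1) + 4·7^t.
Base step (t = 1): the formula gives 24 = 24 = a_1.
For the inductive step, assume it holds for an arbitrary r ≥ 1, so a_r = -4·5^(r - 1) + 4·7^r.
Then a_{r+1} = 5·a_r + 8·7^r = 5·(-4·5^(r - 1) + 4·7^r) + 8·7^r = -4·5^r + 4·7^(r + 1) = -4·5^((r+1) - 1) + 4·7^(r+1),
which is the claimed formula at t = r+1.
By the principle of mathematical induction, the result holds for all t ≥ 1.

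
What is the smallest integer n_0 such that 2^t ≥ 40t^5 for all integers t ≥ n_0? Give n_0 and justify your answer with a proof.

n_0 = 30

At t = 29: 536870912 < 820445960, so the inequality fails and n_0 ≥ 30. We prove 2^t ≥ 40t^5 for all t ≥ 30.
Base case (t = 30): 2^t = 1073741824 and 40t^5 = 972000000, so 1073741824 ≥ 972000000.
Inductive step: assume the claim holds for t = m, so 2^m ≥ 40m^5.
Then 2^(m + 1) = 2·(2^m) ≥ 2·(40m^5).
Also, for m ≥ 30 we have 2·(40m^5) ≥ 40(m+1)^5, since 2 ≥ (1 + 1/m)^5 for all m ≥ 30.
Combining, 2^(m + 1) ≥ 40(m+1)^5.
Hence, by induction on t, the claim holds for every t ≥ 30.
Hence the smallest such n_0 is 30.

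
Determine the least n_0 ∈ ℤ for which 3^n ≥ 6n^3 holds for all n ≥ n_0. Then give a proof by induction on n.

At n = 6: 729 < 1296, so the inequality fails and n_0 ≥ 7. We prove 3^n ≥ 6n^3 for all n ≥ 7.
Base step (n = 7): 3^n = 2187 and 6n^3 = 2058, so 2187 ≥ 2058.
For the inductive step, assume it holds for an arbitrary j ≥ 7, so 3^j ≥ 6j^3.
Then 3^(j + 1) = 3·(3^j) ≥ 3·(6j^3).
Also, for j ≥ 7 we have 3·(6j^3) ≥ 6(j+1)^3, since 3 ≥ (1 + 1/j)^3 for all j ≥ 7.
Combining, 3^(j + 1) ≥ 6(j+1)^3.
By the principle of mathematical induction, the result holds for all n ≥ 7.
Hence the smallest such n_0 is 7.

n_0 = 7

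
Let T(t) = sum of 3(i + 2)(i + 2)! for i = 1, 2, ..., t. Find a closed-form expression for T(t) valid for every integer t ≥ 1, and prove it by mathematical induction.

T(t) = 3(t + 3)! - 18

We claim T(t) = 3(t + 3)! - 18 for all t ≥ 1.
Base case (t = 1): T(1) = 54, and the closed form gives 54. They agree.
Inductive step: suppose the statement holds for some i ≥ 1, so T(i) = 3(i + 3)! - 18.
Then T(i+1) = T(i) + (3(i + 3)(i + 3)!) = (3(i + 3)! - 18) + (3(i + 3)(i + 3)!).
Simplifying, T(i+1) = 3((i+1) + 3)! - 18,
which is the closed form with t = i+1.
By induction, the statement is established for all t ≥ 1.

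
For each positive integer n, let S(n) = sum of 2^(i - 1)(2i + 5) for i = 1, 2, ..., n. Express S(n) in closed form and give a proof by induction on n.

We claim S(n) = 2^n(2n + 3) - 3 for all n ≥ 1.
Base step (n = 1): S(1) = 7, and the closed form gives 7. They agree.
For the inductive step, assume it holds for an arbitrary i ≥ 1, so S(i) = 2^i(2i + 3) - 3.
Then S(i+1) = S(i) + (2^i(2i + 7)) = (2^i(2i + 3) - 3) + (2^i(2i + 7)).
Simplifying, S(i+1) = 4·2^i·i + 10·2^i - 3 = 2^(i+1)(2(i+1) + 3) - 3,
which is the closed form with n = i+1.
By induction, the statement is established for all n ≥ 1.

S(n) = 2^n(2n + 3) - 3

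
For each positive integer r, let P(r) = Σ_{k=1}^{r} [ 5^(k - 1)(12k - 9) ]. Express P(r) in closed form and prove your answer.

We claim P(r) = 3·5^r(r - 1) + 3 for all r ≥ 1.
For the base case r = 1: P(1) = 3, and the closed form gives 3. They agree.
Suppose the result is true for r = k, so P(k) = 3·5^k(k - 1) + 3.
Then P(k+1) = P(k) + (5^k(12k + 3)) = (3·5^k(k - 1) + 3) + (5^k(12k + 3)).
Simplifying, P(k+1) = 15·5^k·k + 3 = 3·5^(k+1)((k+1) - 1) + 3,
which is the closed form with r = k+1.
By induction, the statement is established for all r ≥ 1.

P(r) = 3·5^r(r - 1) + 3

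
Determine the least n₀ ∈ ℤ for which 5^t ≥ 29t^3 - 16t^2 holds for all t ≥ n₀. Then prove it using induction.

At t = 5: 3125 < 3225, so the inequality fails and n₀ ≥ 6. We prove 5^t ≥ 29t^3 - 16t^2 for all t ≥ 6.
Base case (t = 6): 5^t = 15625 and 29t^3 - 16t^2 = 5688, so 15625 ≥ 5688.
For the inductive step, assume it holds for an arbitrary r ≥ 6, so 5^r ≥ 29r^3 - 16r^2.
Then 5^(r + 1) = 5·(5^r) ≥ 5·(29r^3 - 16r^2).
Also, for r ≥ 6 we have 5·(29r^3 - 16r^2) ≥ 29(r+1)^3 - 16(r+1)^2, since 5·(29r^3 - 16r^2) − (29(r+1)^3 - 16(r+1)^2) = 116r^3 - 151r^2 - 55r - 13, which is nonnegative for all r ≥ 6.
Combining, 5^(r + 1) ≥ 29(r+1)^3 - 16(r+1)^2.
This completes the induction.
Hence the smallest such n₀ is 6.

n₀ = 6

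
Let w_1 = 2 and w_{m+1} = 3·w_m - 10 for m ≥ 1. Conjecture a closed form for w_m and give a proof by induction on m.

Computing the first terms: w_1 = 2, w_2 = -4, w_3 = -22. This suggests w_m = -3^m + 5.
For the base case m = 1: the formula gives 2 = 2 = w_1.
Inductive step: assume the claim holds for m = j, so w_j = -3^j + 5.
Then w_{j+1} = 3·w_j - 10 = 3·(-3^j + 5) - 10 = -3^(j + 1) + 5,
which is the claimed formula at m = j+1.
By the principle of mathematical induction, the result holds for all m ≥ 1.

w_m = -3^m + 5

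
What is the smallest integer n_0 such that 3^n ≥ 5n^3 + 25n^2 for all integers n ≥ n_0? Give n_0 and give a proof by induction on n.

n_0 = 8

At n = 7: 2187 < 2940, so the inequality fails and n_0 ≥ 8. We prove 3^n ≥ 5n^3 + 25n^2 for all n ≥ 8.
For the base case n = 8: 3^n = 6561 and 5n^3 + 25n^2 = 4160, so 6561 ≥ 4160.
Inductive step: assume the claim holds for n = m, so 3^m ≥ 5m^3 + 25m^2.
Then 3^(m + 1) = 3·(3^m) ≥ 3·(5m^3 + 25m^2).
Also, for m ≥ 8 we have 3·(5m^3 + 25m^2) ≥ 5(m+1)^3 + 25(m+1)^2, since 3·(5m^3 + 25m^2) − (5(m+1)^3 + 25(m+1)^2) = 10m^3 + 35m^2 - 65m - 30, which is nonnegative for all m ≥ 8.
Combining, 3^(m + 1) ≥ 5(m+1)^3 + 25(m+1)^2.
By the principle of mathematical induction, the result holds for all n ≥ 8.
Hence the smallest such n_0 is 8.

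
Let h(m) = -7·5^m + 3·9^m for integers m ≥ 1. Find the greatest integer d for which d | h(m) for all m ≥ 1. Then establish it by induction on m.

d = 4

Computing the first values: h(1) = -8 and h(2) = 68; gcd(-8, 68) = 4, so d ≤ 4.
We prove 4 | -7·5^m + 3·9^m for all m ≥ 1 by induction on m.
Base step (m = 1): h(1) = -8 = 4·(-2), so 4 | h(1).
Suppose the result is true for m = k, i.e. 4 | h(k). Then
h(k+1) − 9·h(k) = (-7·5^(k+1) + 3·9^(k+1)) − 9·(-7·5^k + 3·9^k) = (-7)·5^k·(5 − 9) = (28)·5^k. Since 4 | h(k) by the inductive hypothesis, 4 | 9·h(k); and 4 | 28 since 28 = 4·7. Therefore 4 | h(k+1).
By induction, the statement is established for all m ≥ 1.
Therefore the largest such d is 4.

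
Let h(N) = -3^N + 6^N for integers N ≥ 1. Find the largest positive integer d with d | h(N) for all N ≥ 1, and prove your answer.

d = 3

Computing the first values: h(1) = 3 and h(2) = 27; gcd(3, 27) = 3, so d ≤ 3.
We prove 3 | -3^N + 6^N for all N ≥ 1 by induction on N.
For the base case N = 1: h(1) = 3 = 3·(1), so 3 | h(1).
Inductive step: suppose the statement holds for some i ≥ 1, i.e. 3 | h(i). Then
6^{i+1} − 3^{i+1} = 6·6^i − 3·3^i = 6·(6^i − 3^i) + (3)·3^i. The first term is divisible by 3 by the inductive hypothesis, and the second term (3)·3^i is divisible by 3 since 3 | 3. Hence 3 | h(i+1).
By induction, the statement is established for all N ≥ 1.
Therefore the largest such d is 3.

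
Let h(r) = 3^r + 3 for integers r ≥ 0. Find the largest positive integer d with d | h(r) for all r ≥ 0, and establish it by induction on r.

d = 2

Computing the first values: h(0) = 4 and h(1) = 6; gcd(4, 6) = 2, so d ≤ 2.
We prove 2 | 3^r + 3 for all r ≥ 0 by induction on r.
For the base case r = 0: h(0) = 4 = 2·(2), so 2 | h(0).
Inductive step: suppose the statement holds for some k ≥ 0, i.e. 2 | h(k). Then
h(k+1) = 3^(k+1) + 3 = 3·(3^k + 3) - 6 = 3·h(k) - 6. The first term is divisible by 2 by the inductive hypothesis, and -6 is divisible by 2. Hence 2 | h(k+1).
By the principle of mathematical induction, the result holds for all r ≥ 0.
Therefore the largest such d is 2.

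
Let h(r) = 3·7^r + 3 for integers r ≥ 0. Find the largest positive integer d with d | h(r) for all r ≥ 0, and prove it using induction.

Computing the first values: h(0) = 6 and h(1) = 24; gcd(6, 24) = 6, so d ≤ 6.
We prove 6 | 3·7^r + 3 for all r ≥ 0 by induction on r.
Base step (r = 0): h(0) = 6 = 6·(1), so 6 | h(0).
For the inductive step, assume it holds for an arbitrary m ≥ 0, i.e. 6 | h(m). Then
h(m+1) = 3·7^(m+1) + 3 = 7·(3·7^m + 3) - 18 = 7·h(m) - 18. The first term is divisible by 6 by the inductive hypothesis, and -18 is divisible by 6. Hence 6 | h(m+1).
By the principle of mathematical induction, the result holds for all r ≥ 0.
Therefore the largest such d is 6.

d = 6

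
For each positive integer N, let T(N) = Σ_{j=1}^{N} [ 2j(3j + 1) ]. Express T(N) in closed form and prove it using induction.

T(N) = 2N(N + 1)^2

We claim T(N) = 2N(N + 1)^2 for all N ≥ 1.
Base step (N = 1): T(1) = 8, and the closed form gives 8. They agree.
Suppose the result is true for N = j, so T(j) = 2j(j^2 + 2j + 1).
Then T(j+1) = T(j) + (2(j + 1)(3j + 4)) = (2j(j^2 + 2j + 1)) + (2(j + 1)(3j + 4)).
Simplifying, T(j+1) = 2(j + 1)(j + 2)^2 = 2(j+1)((j+1) + 1)^2,
which is the closed form with N = j+1.
By induction, the statement is established for all N ≥ 1.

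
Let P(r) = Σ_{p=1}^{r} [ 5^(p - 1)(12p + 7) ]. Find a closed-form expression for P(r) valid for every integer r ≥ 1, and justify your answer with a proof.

We claim P(r) = 5^r(3r + 1) - 1 for all r ≥ 1.
For the base case r = 1: P(1) = 19, and the closed form gives 19. They agree.
Inductive step: suppose the statement holds for some p ≥ 1, so P(p) = 5^p(3p + 1) - 1.
Then P(p+1) = P(p) + (5^p(12p + 19)) = (5^p(3p + 1) - 1) + (5^p(12p + 19)).
Simplifying, P(p+1) = 15·5^p·p + 20·5^p - 1 = 5^(p+1)(3(p+1) + 1) - 1,
which is the closed form with r = p+1.
By the principle of mathematical induction, the result holds for all r ≥ 1.

P(r) = 5^r(3r + 1) - 1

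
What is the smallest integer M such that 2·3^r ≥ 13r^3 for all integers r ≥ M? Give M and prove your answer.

At r = 7: 4374 < 4459, so the inequality fails and M ≥ 8. We prove 2·3^r ≥ 13r^3 for all r ≥ 8.
Base case (r = 8): 2·3^r = 13122 and 13r^3 = 6656, so 13122 ≥ 6656.
Inductive step: assume the claim holds for r = i, so 2·3^i ≥ 13i^3.
Then 2·3^(i + 1) = 3·(2·3^i) ≥ 3·(13i^3).
Also, for i ≥ 8 we have 3·(13i^3) ≥ 13(i+1)^3, since 3 ≥ (1 + 1/i)^3 for all i ≥ 8.
Combining, 2·3^(i + 1) ≥ 13(i+1)^3.
By the principle of mathematical induction, the result holds for all r ≥ 8.
Hence the smallest such M is 8.

M = 8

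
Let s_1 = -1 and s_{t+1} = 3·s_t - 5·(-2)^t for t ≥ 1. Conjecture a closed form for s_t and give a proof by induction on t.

Computing the first terms: s_1 = -1, s_2 = 7, s_3 = 1. This suggests s_t = (-2)^t + 3^(t - 1).
Base step (t = 1): the formula gives -1 = -1 = s_1.
For the inductive step, assume it holds for an arbitrary i ≥ 1, so s_i = (-2)^i + 3^(i - 1).
Then s_{i+1} = 3·s_i - 5·(-2)^i = 3·((-2)^i + 3^(i - 1)) - 5·(-2)^i = (-2)^(i + 1) + 3^i = (-2)^(i+1) + 3^((i+1) - 1),
which is the claimed formula at t = i+1.
By induction, the statement is established for all t ≥ 1.

s_t = (-2)^t + 3^(t - 1)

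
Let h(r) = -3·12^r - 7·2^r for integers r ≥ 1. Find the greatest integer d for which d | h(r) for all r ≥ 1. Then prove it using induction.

Computing the first values: h(1) = -50 and h(2) = -460; gcd(-50, -460) = 10, so d ≤ 10.
We prove 10 | -3·12^r - 7·2^r for all r ≥ 1 by induction on r.
When r = 1: h(1) = -50 = 10·(-5), so 10 | h(1).
Inductive step: assume the claim holds for r = k, i.e. 10 | h(k). Then
h(k+1) − 12·h(k) = (-3·12^(k+1) - 7·2^(k+1)) − 12·(-3·12^k - 7·2^k) = (-7)·2^k·(2 − 12) = (70)·2^k. Since 10 | h(k) by the inductive hypothesis, 10 | 12·h(k); and 10 | 70 since 70 = 10·7. Therefore 10 | h(k+1).
By the principle of mathematical induction, the result holds for all r ≥ 1.
Therefore the largest such d is 10.

d = 10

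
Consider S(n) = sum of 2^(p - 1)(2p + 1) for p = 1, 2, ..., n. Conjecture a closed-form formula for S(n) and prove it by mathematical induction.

We claim S(n) = 2^n(2n - 1) + 1 for all n ≥ 1.
Base case (n = 1): S(1) = 3, and the closed form gives 3. They agree.
Inductive step: assume the claim holds for n = p, so S(p) = 2^p(2p - 1) + 1.
Then S(p+1) = S(p) + (2^p(2p + 3)) = (2^p(2p - 1) + 1) + (2^p(2p + 3)).
Simplifying, S(p+1) = 2^(p + 1) + 2^(p + 2)p + 1 = 2^(p+1)(2(p+1) - 1) + 1,
which is the closed form with n = p+1.
By induction, the statement is established for all n ≥ 1.

S(n) = 2^n(2n - 1) + 1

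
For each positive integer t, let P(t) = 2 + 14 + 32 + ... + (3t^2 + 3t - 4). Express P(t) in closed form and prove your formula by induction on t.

We claim P(t) = t(t^2 + 3t - 2) for all t ≥ 1.
Base case (t = 1): P(1) = 2, and the closed form gives 2. They agree.
Inductive step: assume the claim holds for t = i, so P(i) = i(i^2 + 3i - 2).
Then P(i+1) = P(i) + (3i^2 + 9i + 2) = (i(i^2 + 3i - 2)) + (3i^2 + 9i + 2).
Simplifying, P(i+1) = (i + 1)(i^2 + 5i + 2) = (i+1)((i+1)^2 + 3(i+1) - 2),
which is the closed form with t = i+1.
By the principle of mathematical induction, the result holds for all t ≥ 1.

P(t) = t(t^2 + 3t - 2)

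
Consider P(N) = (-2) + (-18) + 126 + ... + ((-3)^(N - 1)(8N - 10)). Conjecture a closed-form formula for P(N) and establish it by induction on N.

P(N) = 2(-3)^N(-N + 1) - 2

We claim P(N) = 2(-3)^N(-N + 1) - 2 for all N ≥ 1.
Base step (N = 1): P(1) = -2, and the closed form gives -2. They agree.
For the inductive step, assume it holds for an arbitrary m ≥ 1, so P(m) = 2(-3)^m(-m + 1) - 2.
Then P(m+1) = P(m) + ((-3)^m(8m - 2)) = (2(-3)^m(-m + 1) - 2) + ((-3)^m(8m - 2)).
Simplifying, P(m+1) = 6(-3)^m·m - 2 = 2(-3)^(m+1)(-(m+1) + 1) - 2,
which is the closed form with N = m+1.
By induction, the statement is established for all N ≥ 1.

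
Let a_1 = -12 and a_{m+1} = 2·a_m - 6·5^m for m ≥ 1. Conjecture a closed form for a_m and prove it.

a_m = -2^m - 2·5^m

Computing the first terms: a_1 = -12, a_2 = -54, a_3 = -258. This suggests a_m = -2^m - 2·5^m.
When m = 1: the formula gives -12 = -12 = a_1.
For the inductive step, assume it holds for an arbitrary j ≥ 1, so a_j = -2^j - 2·5^j.
Then a_{j+1} = 2·a_j - 6·5^j = 2·(-2^j - 2·5^j) - 6·5^j = -2^(j + 1) - 2·5^(j + 1),
which is the claimed formula at m = j+1.
By the principle of mathematical induction, the result holds for all m ≥ 1.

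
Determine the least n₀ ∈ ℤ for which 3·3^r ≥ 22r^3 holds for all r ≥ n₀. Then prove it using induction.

n₀ = 8

At r = 7: 6561 < 7546, so the inequality fails and n₀ ≥ 8. We prove 3·3^r ≥ 22r^3 for all r ≥ 8.
For the base case r = 8: 3·3^r = 19683 and 22r^3 = 11264, so 19683 ≥ 11264.
Inductive step: suppose the statement holds for some k ≥ 8, so 3·3^k ≥ 22k^3.
Then 3·3^(k + 1) = 3·(3·3^k) ≥ 3·(22k^3).
Also, for k ≥ 8 we have 3·(22k^3) ≥ 22(k+1)^3, since 3 ≥ (1 + 1/k)^3 for all k ≥ 8.
Combining, 3·3^(k + 1) ≥ 22(k+1)^3.
Hence, by induction on r, the claim holds for every r ≥ 8.
Hence the smallest such n₀ is 8.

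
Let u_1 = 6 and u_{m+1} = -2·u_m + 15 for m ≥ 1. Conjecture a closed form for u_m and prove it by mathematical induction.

u_m = (-2)^(m - 1) + 5

Computing the first terms: u_1 = 6, u_2 = 3, u_3 = 9. This suggests u_m = (-2)^(m - 1) + 5.
For the base case m = 1: the formula gives 6 = 6 = u_1.
Inductive step: suppose the statement holds for some p ≥ 1, so u_p = (-2)^(p - 1) + 5.
Then u_{p+1} = -2·u_p + 15 = -2·((-2)^(p - 1) + 5) + 15 = (-2)^p + 5 = (-2)^((p+1) - 1) + 5,
which is the claimed formula at m = p+1.
Hence, by induction on m, the claim holds for every m ≥ 1.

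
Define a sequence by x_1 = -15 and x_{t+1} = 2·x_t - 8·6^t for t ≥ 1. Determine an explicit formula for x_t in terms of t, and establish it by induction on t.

Computing the first terms: x_1 = -15, x_2 = -78, x_3 = -444. This suggests x_t = -3·2^(t - 1) - 2·6^t.
When t = 1: the formula gives -15 = -15 = x_1.
Inductive step: assume the claim holds for t = m, so x_m = -3·2^(m - 1) - 2·6^m.
Then x_{m+1} = 2·x_m - 8·6^m = 2·(-3·2^(m - 1) - 2·6^m) - 8·6^m = -3·2^m - 2·6^(m + 1) = -3·2^((m+1) - 1) - 2·6^(m+1),
which is the claimed formula at t = m+1.
By the principle of mathematical induction, the result holds for all t ≥ 1.

x_t = -3·2^(t - 1) - 2·6^t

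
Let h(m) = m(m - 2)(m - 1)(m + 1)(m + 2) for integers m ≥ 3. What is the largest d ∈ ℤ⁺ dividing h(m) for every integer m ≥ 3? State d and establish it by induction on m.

d = 120

Computing the first values: h(3) = 120 and h(4) = 720; gcd(120, 720) = 120, so d ≤ 120.
We prove 120 | m(m - 2)(m - 1)(m + 1)(m + 2) for all m ≥ 3 by induction on m.
For the base case m = 3: h(3) = 120 = 120·(1), so 120 | h(3).
Inductive step: assume the claim holds for m = i, i.e. 120 | h(i). Then
h(i+1) − h(i) = (i-1)·i·(i+1)·(i+2)·(i+3) − (i-2)·(i-1)·i·(i+1)·(i+2) = (i-1)·i·(i+1)·(i+2)·[(i+3) − (i-2)] = 5·(i-1)·i·(i+1)·(i+2). The product of 4 consecutive integers is divisible by (4)! = 24, so h(i+1) − h(i) is divisible by 5·24 = 120. By the inductive hypothesis 120 | h(i), hence 120 | h(i+1).
By the principle of mathematical induction, the result holds for all m ≥ 3.
Therefore the largest such d is 120.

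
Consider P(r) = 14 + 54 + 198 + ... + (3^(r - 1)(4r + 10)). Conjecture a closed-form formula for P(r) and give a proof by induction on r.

We claim P(r) = 2·3^r(r + 2) - 4 for all r ≥ 1.
When r = 1: P(1) = 14, and the closed form gives 14. They agree.
Inductive step: suppose the statement holds for some m ≥ 1, so P(m) = 2·3^m(m + 2) - 4.
Then P(m+1) = P(m) + (3^m(4m + 14)) = (2·3^m(m + 2) - 4) + (3^m(4m + 14)).
Simplifying, P(m+1) = 6·3^m·m + 18·3^m - 4 = 2·3^(m+1)((m+1) + 2) - 4,
which is the closed form with r = m+1.
By the principle of mathematical induction, the result holds for all r ≥ 1.

P(r) = 2·3^r(r + 2) - 4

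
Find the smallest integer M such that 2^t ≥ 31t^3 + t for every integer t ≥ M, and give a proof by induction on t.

At t = 17: 131072 < 152320, so the inequality fails and M ≥ 18. We prove 2^t ≥ 31t^3 + t for all t ≥ 18.
Base step (t = 18): 2^t = 262144 and 31t^3 + t = 180810, so 262144 ≥ 180810.
Inductive step: assume the claim holds for t = k, so 2^k ≥ 31k^3 + k.
Then 2^(k + 1) = 2·(2^k) ≥ 2·(31k^3 + k).
Also, for k ≥ 18 we have 2·(31k^3 + k) ≥ 31(k+1)^3 + (k+1), since 2·(31k^3 + k) − (31(k+1)^3 + (k+1)) = 31k^3 - 93k^2 - 92k - 32, which is nonnegative for all k ≥ 18.
Combining, 2^(k + 1) ≥ 31(k+1)^3 + (k+1).
This completes the induction.
Hence the smallest such M is 18.

M = 18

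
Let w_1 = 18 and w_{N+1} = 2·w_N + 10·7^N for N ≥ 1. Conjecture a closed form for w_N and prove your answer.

w_N = 2^(N + 1) + 2·7^N

Computing the first terms: w_1 = 18, w_2 = 106, w_3 = 702. This suggests w_N = 2^(N + 1) + 2·7^N.
Base step (N = 1): the formula gives 18 = 18 = w_1.
Inductive step: assume the claim holds for N = i, so w_i = 2^(i + 1) + 2·7^i.
Then w_{i+1} = 2·w_i + 10·7^i = 2·(2^(i + 1) + 2·7^i) + 10·7^i = 2^(i + 2) + 2·7^(i + 1) = 2^((i+1) + 1) + 2·7^(i+1),
which is the claimed formula at N = i+1.
By induction, the statement is established for all N ≥ 1.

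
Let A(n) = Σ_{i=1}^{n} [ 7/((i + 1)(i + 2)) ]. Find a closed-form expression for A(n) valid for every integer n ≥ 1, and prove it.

A(n) = 7n/(2(n + 2))

We claim A(n) = 7n/(2(n + 2)) for all n ≥ 1.
Base case (n = 1): A(1) = 7/6, and the closed form gives 7/6. They agree.
Inductive step: assume the claim holds for n = i, so A(i) = 7i/(2(i + 2)).
Then A(i+1) = A(i) + (7/((i + 2)(i + 3))) = (7i/(2(i + 2))) + (7/((i + 2)(i + 3))).
Simplifying, A(i+1) = 7(i + 1)/(2(i + 3)) = 7(i+1)/(2((i+1) + 2)),
which is the closed form with n = i+1.
This completes the induction.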